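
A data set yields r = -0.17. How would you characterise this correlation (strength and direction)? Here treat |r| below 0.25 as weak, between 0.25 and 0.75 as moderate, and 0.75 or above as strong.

weak negative

r = -0.17 < 0 so the relationship is negative.
|r| = 0.17, which falls in the weak range.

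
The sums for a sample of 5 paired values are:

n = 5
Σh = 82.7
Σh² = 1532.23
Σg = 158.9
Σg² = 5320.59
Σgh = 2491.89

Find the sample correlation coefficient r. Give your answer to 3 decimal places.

-0.646

r = (nΣgh − ΣgΣh) / √[(nΣg² − (Σg)²)(nΣh² − (Σh)²)]
Numerator: 5×2491.89 − 158.9×82.7 = -681.58
Denominator: √[(26602.95 − 25249.21)(7661.15 − 6839.29)] = √[1353.74 × 821.86] = 1054.7913
r = -681.58 / 1054.7913 ≈ -0.646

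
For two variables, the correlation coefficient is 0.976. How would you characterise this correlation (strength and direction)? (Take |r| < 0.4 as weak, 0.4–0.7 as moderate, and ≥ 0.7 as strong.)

strong positive

r = 0.976 > 0 so the relationship is positive.
|r| = 0.976, which falls in the strong range.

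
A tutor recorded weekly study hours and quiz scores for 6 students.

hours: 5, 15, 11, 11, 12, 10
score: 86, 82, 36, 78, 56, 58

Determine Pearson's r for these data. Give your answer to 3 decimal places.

n = 6, Σx = 64, Σy = 396, Σx² = 736, Σy² = 28000, Σxy = 4166
nΣxy − ΣxΣy = 24996 − 25344 = -348
nΣx² − (Σx)² = 4416 − 4096 = 320; nΣy² − (Σy)² = 168000 − 156816 = 11184
r = -348 / √(320 × 11184) = -348 / 1891.7928 ≈ -0.184

-0.184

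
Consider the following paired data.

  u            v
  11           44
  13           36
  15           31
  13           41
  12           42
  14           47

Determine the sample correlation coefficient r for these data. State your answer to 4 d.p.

n = 6, Σu = 78, Σv = 241, Σu² = 1024, Σv² = 9847, Σuv = 3112
nΣuv − ΣuΣv = 18672 − 18798 = -126
nΣu² − (Σu)² = 6144 − 6084 = 60; nΣv² − (Σv)² = 59082 − 58081 = 1001
r = -126 / √(60 × 1001) = -126 / 245.0714 ≈ -0.5141

-0.5141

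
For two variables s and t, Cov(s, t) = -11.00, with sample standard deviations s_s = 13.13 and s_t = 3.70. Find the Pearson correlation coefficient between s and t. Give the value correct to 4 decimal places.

r = Cov(s,t) / (s_s · s_t) = -11.00 / (13.13 × 3.70)
  = -11.00 / 48.5810 ≈ -0.2264

-0.2264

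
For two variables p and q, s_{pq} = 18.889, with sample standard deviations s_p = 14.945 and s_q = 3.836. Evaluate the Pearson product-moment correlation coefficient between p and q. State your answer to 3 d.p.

0.329

r = Cov(p,q) / (s_p · s_q) = 18.889 / (14.945 × 3.836)
  = 18.889 / 57.3290 ≈ 0.329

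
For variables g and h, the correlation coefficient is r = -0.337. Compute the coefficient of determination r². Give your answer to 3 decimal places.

r² = (-0.337)² = 0.114

0.114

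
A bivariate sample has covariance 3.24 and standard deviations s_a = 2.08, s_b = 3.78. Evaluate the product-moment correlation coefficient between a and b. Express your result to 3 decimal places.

r = Cov(a,b) / (s_a · s_b) = 3.24 / (2.08 × 3.78)
  = 3.24 / 7.8624 ≈ 0.412

0.412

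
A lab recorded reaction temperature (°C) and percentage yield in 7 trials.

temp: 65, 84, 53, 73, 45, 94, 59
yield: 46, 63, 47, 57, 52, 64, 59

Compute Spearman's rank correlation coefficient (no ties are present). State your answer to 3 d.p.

0.679

Rank temp: 4, 6, 2, 5, 1, 7, 3
Rank yield: 1, 6, 2, 4, 3, 7, 5
d = rank(temp) − rank(yield): 3, 0, 0, 1, -2, 0, -2; Σd² = 18
ρ = 1 − 6Σd² / [n(n²−1)] = 1 − 6×18 / (7×48) = 1 − 108/336 ≈ 0.679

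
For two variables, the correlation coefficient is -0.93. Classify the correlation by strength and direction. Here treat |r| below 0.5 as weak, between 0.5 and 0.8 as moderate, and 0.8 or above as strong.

r = -0.93 < 0 so the relationship is negative.
|r| = 0.93, which falls in the strong range.

strong negative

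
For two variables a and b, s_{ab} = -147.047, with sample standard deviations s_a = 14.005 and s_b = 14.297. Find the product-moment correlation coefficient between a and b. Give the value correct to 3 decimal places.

r = Cov(a,b) / (s_a · s_b) = -147.047 / (14.005 × 14.297)
  = -147.047 / 200.2295 ≈ -0.734

-0.734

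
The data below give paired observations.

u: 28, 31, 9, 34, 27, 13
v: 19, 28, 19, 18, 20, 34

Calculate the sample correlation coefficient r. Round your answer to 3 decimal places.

-0.304

n = 6, Σu = 142, Σv = 138, Σu² = 3880, Σv² = 3386, Σuv = 3165
nΣuv − ΣuΣv = 18990 − 19596 = -606
nΣu² − (Σu)² = 23280 − 20164 = 3116; nΣv² − (Σv)² = 20316 − 19044 = 1272
r = -606 / √(3116 × 1272) = -606 / 1990.8671 ≈ -0.304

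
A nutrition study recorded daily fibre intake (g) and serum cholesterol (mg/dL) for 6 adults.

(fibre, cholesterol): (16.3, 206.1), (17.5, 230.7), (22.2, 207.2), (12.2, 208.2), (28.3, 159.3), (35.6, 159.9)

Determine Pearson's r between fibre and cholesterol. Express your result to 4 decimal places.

-0.8382

n = 6, Σx = 132.1, Σy = 1171.4, Σx² = 3281.87, Σy² = 232923.28, Σxy = 24737.19
nΣxy − ΣxΣy = 148423.14 − 154741.94 = -6318.8
nΣx² − (Σx)² = 19691.22 − 17450.41 = 2240.81; nΣy² − (Σy)² = 1397539.68 − 1372177.96 = 25361.72
r = -6318.8 / √(2240.81 × 25361.72) = -6318.8 / 7538.6203 ≈ -0.8382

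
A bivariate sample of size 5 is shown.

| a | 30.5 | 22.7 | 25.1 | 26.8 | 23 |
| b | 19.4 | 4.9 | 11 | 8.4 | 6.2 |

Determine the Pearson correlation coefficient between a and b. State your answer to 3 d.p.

0.929

n = 5, Σa = 128.1, Σb = 49.9, Σa² = 3322.79, Σb² = 630.37, Σab = 1346.75
nΣab − ΣaΣb = 6733.75 − 6392.19 = 341.56
nΣa² − (Σa)² = 16613.95 − 16409.61 = 204.34; nΣb² − (Σb)² = 3151.85 − 2490.01 = 661.84
r = 341.56 / √(204.34 × 661.84) = 341.56 / 367.7504 ≈ 0.929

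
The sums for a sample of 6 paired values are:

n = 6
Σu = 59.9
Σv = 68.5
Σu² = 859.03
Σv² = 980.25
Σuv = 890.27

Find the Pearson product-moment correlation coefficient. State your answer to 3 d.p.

r = (nΣuv − ΣuΣv) / √[(nΣu² − (Σu)²)(nΣv² − (Σv)²)]
Numerator: 6×890.27 − 59.9×68.5 = 1238.47
Denominator: √[(5154.18 − 3588.01)(5881.5 − 4692.25)] = √[1566.17 × 1189.25] = 1364.7592
r = 1238.47 / 1364.7592 ≈ 0.907

0.907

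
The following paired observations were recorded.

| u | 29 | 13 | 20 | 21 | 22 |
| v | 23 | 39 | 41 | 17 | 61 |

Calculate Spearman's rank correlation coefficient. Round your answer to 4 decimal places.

Rank u: 5, 1, 2, 3, 4
Rank v: 2, 3, 4, 1, 5
d = rank(u) − rank(v): 3, -2, -2, 2, -1; Σd² = 22
ρ = 1 − 6Σd² / [n(n²−1)] = 1 − 6×22 / (5×24) = 1 − 132/120 ≈ -0.1000

-0.1000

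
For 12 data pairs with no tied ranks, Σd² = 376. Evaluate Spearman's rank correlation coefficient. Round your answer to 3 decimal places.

ρ = 1 − 6Σd² / [n(n²−1)] = 1 − 6×376 / (12×143)
  = 1 − 2256/1716 = 1 − 1.3147 ≈ -0.315

-0.315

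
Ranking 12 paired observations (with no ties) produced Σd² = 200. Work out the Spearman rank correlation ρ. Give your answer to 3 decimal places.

0.301

ρ = 1 − 6Σd² / [n(n²−1)] = 1 − 6×200 / (12×143)
  = 1 − 1200/1716 = 1 − 0.6993 ≈ 0.301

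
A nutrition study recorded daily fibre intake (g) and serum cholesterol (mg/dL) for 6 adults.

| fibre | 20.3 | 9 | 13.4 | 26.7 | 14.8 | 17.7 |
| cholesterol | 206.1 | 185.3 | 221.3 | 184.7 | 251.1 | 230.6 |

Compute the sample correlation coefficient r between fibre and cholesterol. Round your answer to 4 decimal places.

-0.2204

n = 6, Σx = 101.9, Σy = 1279.1, Σx² = 1917.87, Σy² = 276128.65, Σxy = 21546.34
nΣxy − ΣxΣy = 129278.04 − 130340.29 = -1062.25
nΣx² − (Σx)² = 11507.22 − 10383.61 = 1123.61; nΣy² − (Σy)² = 1656771.9 − 1636096.81 = 20675.09
r = -1062.25 / √(1123.61 × 20675.09) = -1062.25 / 4819.8276 ≈ -0.2204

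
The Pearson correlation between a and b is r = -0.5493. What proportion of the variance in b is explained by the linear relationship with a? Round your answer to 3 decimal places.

0.302

r² = (-0.5493)² = 0.302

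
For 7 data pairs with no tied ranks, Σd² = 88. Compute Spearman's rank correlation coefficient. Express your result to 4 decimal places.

ρ = 1 − 6Σd² / [n(n²−1)] = 1 − 6×88 / (7×48)
  = 1 − 528/336 = 1 − 1.57143 ≈ -0.5714

-0.5714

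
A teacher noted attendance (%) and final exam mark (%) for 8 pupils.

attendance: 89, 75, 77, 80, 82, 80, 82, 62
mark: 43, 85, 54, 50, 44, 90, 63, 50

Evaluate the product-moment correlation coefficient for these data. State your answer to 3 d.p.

-0.108

n = 8, Σx = 627, Σy = 479, Σx² = 49567, Σy² = 30995, Σxy = 37434
nΣxy − ΣxΣy = 299472 − 300333 = -861
nΣx² − (Σx)² = 396536 − 393129 = 3407; nΣy² − (Σy)² = 247960 − 229441 = 18519
r = -861 / √(3407 × 18519) = -861 / 7943.1878 ≈ -0.108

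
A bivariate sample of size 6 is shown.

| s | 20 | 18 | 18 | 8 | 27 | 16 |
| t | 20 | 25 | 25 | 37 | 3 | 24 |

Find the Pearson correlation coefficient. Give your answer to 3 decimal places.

-0.967

n = 6, Σs = 107, Σt = 134, Σs² = 2097, Σt² = 3604, Σst = 2061
nΣst − ΣsΣt = 12366 − 14338 = -1972
nΣs² − (Σs)² = 12582 − 11449 = 1133; nΣt² − (Σt)² = 21624 − 17956 = 3668
r = -1972 / √(1133 × 3668) = -1972 / 2038.5887 ≈ -0.967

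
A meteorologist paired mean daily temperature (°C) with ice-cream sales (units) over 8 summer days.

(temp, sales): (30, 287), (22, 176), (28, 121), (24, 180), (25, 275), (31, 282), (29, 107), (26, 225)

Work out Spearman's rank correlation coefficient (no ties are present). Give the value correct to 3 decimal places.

Rank temp: 7, 1, 5, 2, 3, 8, 6, 4
Rank sales: 8, 3, 2, 4, 6, 7, 1, 5
d = rank(temp) − rank(sales): -1, -2, 3, -2, -3, 1, 5, -1; Σd² = 54
ρ = 1 − 6Σd² / [n(n²−1)] = 1 − 6×54 / (8×63) = 1 − 324/504 ≈ 0.357

0.357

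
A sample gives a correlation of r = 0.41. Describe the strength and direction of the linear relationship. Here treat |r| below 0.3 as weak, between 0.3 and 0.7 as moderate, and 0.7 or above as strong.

moderate positive

r = 0.41 > 0 so the relationship is positive.
|r| = 0.41, which falls in the moderate range.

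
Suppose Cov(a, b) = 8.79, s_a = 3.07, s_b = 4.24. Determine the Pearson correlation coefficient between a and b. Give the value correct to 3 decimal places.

r = Cov(a,b) / (s_a · s_b) = 8.79 / (3.07 × 4.24)
  = 8.79 / 13.0168 ≈ 0.675

0.675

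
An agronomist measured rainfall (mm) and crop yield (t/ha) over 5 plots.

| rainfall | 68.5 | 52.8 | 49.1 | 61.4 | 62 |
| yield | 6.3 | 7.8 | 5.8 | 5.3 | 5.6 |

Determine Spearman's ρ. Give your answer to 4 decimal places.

-0.1000

Rank rainfall: 5, 2, 1, 3, 4
Rank yield: 4, 5, 3, 1, 2
d = rank(rainfall) − rank(yield): 1, -3, -2, 2, 2; Σd² = 22
ρ = 1 − 6Σd² / [n(n²−1)] = 1 − 6×22 / (5×24) = 1 − 132/120 ≈ -0.1000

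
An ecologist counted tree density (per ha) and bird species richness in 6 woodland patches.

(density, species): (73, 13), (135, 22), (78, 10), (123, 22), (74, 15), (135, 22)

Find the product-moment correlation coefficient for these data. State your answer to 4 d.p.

n = 6, Σx = 618, Σy = 104, Σx² = 68468, Σy² = 1946, Σxy = 11485
nΣxy − ΣxΣy = 68910 − 64272 = 4638
nΣx² − (Σx)² = 410808 − 381924 = 28884; nΣy² − (Σy)² = 11676 − 10816 = 860
r = 4638 / √(28884 × 860) = 4638 / 4983.9984 ≈ 0.9306

0.9306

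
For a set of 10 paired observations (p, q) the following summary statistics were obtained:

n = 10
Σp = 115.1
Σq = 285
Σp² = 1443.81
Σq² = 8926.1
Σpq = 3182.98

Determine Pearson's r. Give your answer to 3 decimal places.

-0.315

r = (nΣpq − ΣpΣq) / √[(nΣp² − (Σp)²)(nΣq² − (Σq)²)]
Numerator: 10×3182.98 − 115.1×285 = -973.7
Denominator: √[(14438.1 − 13248.01)(89261 − 81225)] = √[1190.09 × 8036] = 3092.5011
r = -973.7 / 3092.5011 ≈ -0.315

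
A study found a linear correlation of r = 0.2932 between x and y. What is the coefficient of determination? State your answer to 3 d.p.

r² = (0.2932)² = 0.086

0.086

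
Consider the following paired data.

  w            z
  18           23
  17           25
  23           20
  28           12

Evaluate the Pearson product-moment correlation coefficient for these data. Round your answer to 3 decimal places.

n = 4, Σw = 86, Σz = 80, Σw² = 1926, Σz² = 1698, Σwz = 1635
nΣwz − ΣwΣz = 6540 − 6880 = -340
nΣw² − (Σw)² = 7704 − 7396 = 308; nΣz² − (Σz)² = 6792 − 6400 = 392
r = -340 / √(308 × 392) = -340 / 347.4709 ≈ -0.978

-0.978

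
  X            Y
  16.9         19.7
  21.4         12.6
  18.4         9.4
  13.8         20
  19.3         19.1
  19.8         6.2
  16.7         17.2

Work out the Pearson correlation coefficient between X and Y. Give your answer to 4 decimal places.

n = 7, ΣX = 126.3, ΣY = 104.2, ΣX² = 2315.99, ΣY² = 1734.3, ΣXY = 1830.16
nΣXY − ΣXΣY = 12811.12 − 13160.46 = -349.34
nΣX² − (ΣX)² = 16211.93 − 15951.69 = 260.24; nΣY² − (ΣY)² = 12140.1 − 10857.64 = 1282.46
r = -349.34 / √(260.24 × 1282.46) = -349.34 / 577.7087 ≈ -0.6047

-0.6047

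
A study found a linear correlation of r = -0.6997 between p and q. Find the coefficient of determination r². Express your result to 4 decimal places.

0.4896

r² = (-0.6997)² = 0.4896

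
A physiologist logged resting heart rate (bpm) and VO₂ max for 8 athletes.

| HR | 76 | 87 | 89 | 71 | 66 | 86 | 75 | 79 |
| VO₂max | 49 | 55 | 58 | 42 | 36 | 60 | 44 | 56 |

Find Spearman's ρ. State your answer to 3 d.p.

0.881

Rank HR: 4, 7, 8, 2, 1, 6, 3, 5
Rank VO₂max: 4, 5, 7, 2, 1, 8, 3, 6
d = rank(HR) − rank(VO₂max): 0, 2, 1, 0, 0, -2, 0, -1; Σd² = 10
ρ = 1 − 6Σd² / [n(n²−1)] = 1 − 6×10 / (8×63) = 1 − 60/504 ≈ 0.881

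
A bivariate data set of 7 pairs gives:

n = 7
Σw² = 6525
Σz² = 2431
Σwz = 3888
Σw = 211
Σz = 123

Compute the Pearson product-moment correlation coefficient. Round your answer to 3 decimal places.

0.856

r = (nΣwz − ΣwΣz) / √[(nΣw² − (Σw)²)(nΣz² − (Σz)²)]
Numerator: 7×3888 − 211×123 = 1263
Denominator: √[(45675 − 44521)(17017 − 15129)] = √[1154 × 1888] = 1476.0596
r = 1263 / 1476.0596 ≈ 0.856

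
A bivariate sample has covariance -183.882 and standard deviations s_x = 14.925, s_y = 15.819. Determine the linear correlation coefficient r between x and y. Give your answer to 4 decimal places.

r = Cov(x,y) / (s_x · s_y) = -183.882 / (14.925 × 15.819)
  = -183.882 / 236.0986 ≈ -0.7788

-0.7788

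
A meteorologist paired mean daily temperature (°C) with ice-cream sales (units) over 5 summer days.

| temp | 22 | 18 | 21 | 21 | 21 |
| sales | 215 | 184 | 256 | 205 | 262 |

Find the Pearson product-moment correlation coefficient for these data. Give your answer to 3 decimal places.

n = 5, Σx = 103, Σy = 1122, Σx² = 2131, Σy² = 256286, Σxy = 23225
nΣxy − ΣxΣy = 116125 − 115566 = 559
nΣx² − (Σx)² = 10655 − 10609 = 46; nΣy² − (Σy)² = 1281430 − 1258884 = 22546
r = 559 / √(46 × 22546) = 559 / 1018.3889 ≈ 0.549

0.549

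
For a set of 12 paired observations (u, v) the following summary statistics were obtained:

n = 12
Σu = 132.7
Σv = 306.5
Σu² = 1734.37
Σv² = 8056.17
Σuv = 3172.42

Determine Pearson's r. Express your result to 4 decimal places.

-0.8801

r = (nΣuv − ΣuΣv) / √[(nΣu² − (Σu)²)(nΣv² − (Σv)²)]
Numerator: 12×3172.42 − 132.7×306.5 = -2603.51
Denominator: √[(20812.44 − 17609.29)(96674.04 − 93942.25)] = √[3203.15 × 2731.79] = 2958.0962
r = -2603.51 / 2958.0962 ≈ -0.8801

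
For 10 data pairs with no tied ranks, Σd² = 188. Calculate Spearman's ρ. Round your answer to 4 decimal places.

ρ = 1 − 6Σd² / [n(n²−1)] = 1 − 6×188 / (10×99)
  = 1 − 1128/990 = 1 − 1.13939 ≈ -0.1394

-0.1394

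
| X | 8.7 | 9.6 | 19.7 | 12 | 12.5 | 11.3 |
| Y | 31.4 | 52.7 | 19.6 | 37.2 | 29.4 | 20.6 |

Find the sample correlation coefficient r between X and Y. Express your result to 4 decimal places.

n = 6, ΣX = 73.8, ΣY = 190.9, ΣX² = 983.88, ΣY² = 6819.97, ΣXY = 2211.9
nΣXY − ΣXΣY = 13271.4 − 14088.42 = -817.02
nΣX² − (ΣX)² = 5903.28 − 5446.44 = 456.84; nΣY² − (ΣY)² = 40919.82 − 36442.81 = 4477.01
r = -817.02 / √(456.84 × 4477.01) = -817.02 / 1430.1319 ≈ -0.5713

-0.5713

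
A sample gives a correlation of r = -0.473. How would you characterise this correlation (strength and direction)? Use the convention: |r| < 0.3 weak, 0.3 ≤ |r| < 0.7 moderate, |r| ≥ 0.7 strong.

r = -0.473 < 0 so the relationship is negative.
|r| = 0.473, which falls in the moderate range.

moderate negative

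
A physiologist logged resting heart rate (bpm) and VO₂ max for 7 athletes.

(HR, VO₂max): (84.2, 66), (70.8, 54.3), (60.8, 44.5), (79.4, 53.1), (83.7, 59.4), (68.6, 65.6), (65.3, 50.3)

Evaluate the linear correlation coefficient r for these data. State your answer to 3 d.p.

0.624

n = 7, Σx = 512.8, Σy = 393.2, Σx² = 38079.02, Σy² = 22466.16, Σxy = 29079.91
nΣxy − ΣxΣy = 203559.37 − 201632.96 = 1926.41
nΣx² − (Σx)² = 266553.14 − 262963.84 = 3589.3; nΣy² − (Σy)² = 157263.12 − 154606.24 = 2656.88
r = 1926.41 / √(3589.3 × 2656.88) = 1926.41 / 3088.0964 ≈ 0.624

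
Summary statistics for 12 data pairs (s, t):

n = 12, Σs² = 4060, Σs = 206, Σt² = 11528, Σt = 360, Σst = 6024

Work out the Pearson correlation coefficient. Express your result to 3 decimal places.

-0.253

r = (nΣst − ΣsΣt) / √[(nΣs² − (Σs)²)(nΣt² − (Σt)²)]
Numerator: 12×6024 − 206×360 = -1872
Denominator: √[(48720 − 42436)(138336 − 129600)] = √[6284 × 8736] = 7409.2526
r = -1872 / 7409.2526 ≈ -0.253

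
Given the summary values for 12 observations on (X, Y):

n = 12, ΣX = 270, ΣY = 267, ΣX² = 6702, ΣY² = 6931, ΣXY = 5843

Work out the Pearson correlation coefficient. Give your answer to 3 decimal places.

r = (nΣXY − ΣXΣY) / √[(nΣX² − (ΣX)²)(nΣY² − (ΣY)²)]
Numerator: 12×5843 − 270×267 = -1974
Denominator: √[(80424 − 72900)(83172 − 71289)] = √[7524 × 11883] = 9455.5641
r = -1974 / 9455.5641 ≈ -0.209

-0.209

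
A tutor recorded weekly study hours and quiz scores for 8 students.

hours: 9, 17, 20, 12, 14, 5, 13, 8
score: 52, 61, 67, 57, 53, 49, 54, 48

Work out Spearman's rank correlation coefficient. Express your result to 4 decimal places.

Rank hours: 3, 7, 8, 4, 6, 1, 5, 2
Rank score: 3, 7, 8, 6, 4, 2, 5, 1
d = rank(hours) − rank(score): 0, 0, 0, -2, 2, -1, 0, 1; Σd² = 10
ρ = 1 − 6Σd² / [n(n²−1)] = 1 − 6×10 / (8×63) = 1 − 60/504 ≈ 0.8810

0.8810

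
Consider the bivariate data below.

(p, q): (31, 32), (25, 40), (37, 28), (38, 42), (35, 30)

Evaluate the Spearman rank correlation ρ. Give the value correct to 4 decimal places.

Rank p: 2, 1, 4, 5, 3
Rank q: 3, 4, 1, 5, 2
d = rank(p) − rank(q): -1, -3, 3, 0, 1; Σd² = 20
ρ = 1 − 6Σd² / [n(n²−1)] = 1 − 6×20 / (5×24) = 1 − 120/120 ≈ 0.0000

0.0000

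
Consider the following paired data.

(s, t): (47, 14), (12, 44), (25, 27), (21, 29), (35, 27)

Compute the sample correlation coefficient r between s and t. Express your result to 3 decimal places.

n = 5, Σs = 140, Σt = 141, Σs² = 4644, Σt² = 4431, Σst = 3415
nΣst − ΣsΣt = 17075 − 19740 = -2665
nΣs² − (Σs)² = 23220 − 19600 = 3620; nΣt² − (Σt)² = 22155 − 19881 = 2274
r = -2665 / √(3620 × 2274) = -2665 / 2869.1253 ≈ -0.929

-0.929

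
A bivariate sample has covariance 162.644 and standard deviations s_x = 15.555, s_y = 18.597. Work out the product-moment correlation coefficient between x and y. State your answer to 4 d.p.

0.5622

r = Cov(x,y) / (s_x · s_y) = 162.644 / (15.555 × 18.597)
  = 162.644 / 289.2763 ≈ 0.5622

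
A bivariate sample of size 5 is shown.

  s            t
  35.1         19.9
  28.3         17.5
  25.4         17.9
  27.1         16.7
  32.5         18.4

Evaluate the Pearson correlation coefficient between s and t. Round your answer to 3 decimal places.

0.832

n = 5, Σs = 148.4, Σt = 90.4, Σs² = 4468.72, Σt² = 1640.12, Σst = 2698.97
nΣst − ΣsΣt = 13494.85 − 13415.36 = 79.49
nΣs² − (Σs)² = 22343.6 − 22022.56 = 321.04; nΣt² − (Σt)² = 8200.6 − 8172.16 = 28.44
r = 79.49 / √(321.04 × 28.44) = 79.49 / 95.5530 ≈ 0.832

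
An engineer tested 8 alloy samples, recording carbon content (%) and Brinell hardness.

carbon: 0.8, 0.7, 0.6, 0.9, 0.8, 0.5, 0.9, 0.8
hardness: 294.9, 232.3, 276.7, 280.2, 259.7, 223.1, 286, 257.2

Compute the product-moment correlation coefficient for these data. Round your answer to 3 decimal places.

0.655

n = 8, Σx = 6, Σy = 2110.1, Σx² = 4.64, Σy² = 561169.77, Σxy = 1599.2
nΣxy − ΣxΣy = 12793.6 − 12660.6 = 133
nΣx² − (Σx)² = 37.12 − 36 = 1.12; nΣy² − (Σy)² = 4489358.16 − 4452522.01 = 36836.15
r = 133 / √(1.12 × 36836.15) = 133 / 203.1169 ≈ 0.655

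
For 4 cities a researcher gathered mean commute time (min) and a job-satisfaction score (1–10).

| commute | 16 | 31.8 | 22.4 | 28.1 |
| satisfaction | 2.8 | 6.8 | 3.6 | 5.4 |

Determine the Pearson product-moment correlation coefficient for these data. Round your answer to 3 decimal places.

0.975

n = 4, Σx = 98.3, Σy = 18.6, Σx² = 2558.61, Σy² = 96.2, Σxy = 493.42
nΣxy − ΣxΣy = 1973.68 − 1828.38 = 145.3
nΣx² − (Σx)² = 10234.44 − 9662.89 = 571.55; nΣy² − (Σy)² = 384.8 − 345.96 = 38.84
r = 145.3 / √(571.55 × 38.84) = 145.3 / 148.9933 ≈ 0.975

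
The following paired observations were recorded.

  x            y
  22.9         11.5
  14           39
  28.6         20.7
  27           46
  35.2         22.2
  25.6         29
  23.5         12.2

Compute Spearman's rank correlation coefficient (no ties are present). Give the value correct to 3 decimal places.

Rank x: 2, 1, 6, 5, 7, 4, 3
Rank y: 1, 6, 3, 7, 4, 5, 2
d = rank(x) − rank(y): 1, -5, 3, -2, 3, -1, 1; Σd² = 50
ρ = 1 − 6Σd² / [n(n²−1)] = 1 − 6×50 / (7×48) = 1 − 300/336 ≈ 0.107

0.107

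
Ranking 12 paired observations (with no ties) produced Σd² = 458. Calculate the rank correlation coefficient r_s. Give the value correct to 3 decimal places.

ρ = 1 − 6Σd² / [n(n²−1)] = 1 − 6×458 / (12×143)
  = 1 − 2748/1716 = 1 − 1.6014 ≈ -0.601

-0.601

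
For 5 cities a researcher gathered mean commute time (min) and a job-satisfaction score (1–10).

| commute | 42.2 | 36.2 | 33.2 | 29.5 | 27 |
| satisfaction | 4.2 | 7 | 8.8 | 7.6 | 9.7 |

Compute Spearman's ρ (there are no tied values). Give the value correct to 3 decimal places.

Rank commute: 5, 4, 3, 2, 1
Rank satisfaction: 1, 2, 4, 3, 5
d = rank(commute) − rank(satisfaction): 4, 2, -1, -1, -4; Σd² = 38
ρ = 1 − 6Σd² / [n(n²−1)] = 1 − 6×38 / (5×24) = 1 − 228/120 ≈ -0.900

-0.900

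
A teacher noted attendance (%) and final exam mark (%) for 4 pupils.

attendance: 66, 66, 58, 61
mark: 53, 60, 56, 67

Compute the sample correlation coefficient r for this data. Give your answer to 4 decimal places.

n = 4, Σx = 251, Σy = 236, Σx² = 15797, Σy² = 14034, Σxy = 14793
nΣxy − ΣxΣy = 59172 − 59236 = -64
nΣx² − (Σx)² = 63188 − 63001 = 187; nΣy² − (Σy)² = 56136 − 55696 = 440
r = -64 / √(187 × 440) = -64 / 286.8449 ≈ -0.2231

-0.2231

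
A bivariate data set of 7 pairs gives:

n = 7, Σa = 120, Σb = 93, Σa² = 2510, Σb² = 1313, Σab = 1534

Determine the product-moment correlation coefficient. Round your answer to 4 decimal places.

r = (nΣab − ΣaΣb) / √[(nΣa² − (Σa)²)(nΣb² − (Σb)²)]
Numerator: 7×1534 − 120×93 = -422
Denominator: √[(17570 − 14400)(9191 − 8649)] = √[3170 × 542] = 1310.7784
r = -422 / 1310.7784 ≈ -0.3219

-0.3219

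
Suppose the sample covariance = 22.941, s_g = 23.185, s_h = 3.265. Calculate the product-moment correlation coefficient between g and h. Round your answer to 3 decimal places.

r = Cov(g,h) / (s_g · s_h) = 22.941 / (23.185 × 3.265)
  = 22.941 / 75.6990 ≈ 0.303

0.303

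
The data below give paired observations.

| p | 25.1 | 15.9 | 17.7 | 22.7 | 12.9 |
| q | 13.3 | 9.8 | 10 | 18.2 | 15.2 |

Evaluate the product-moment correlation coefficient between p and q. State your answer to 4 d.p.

n = 5, Σp = 94.3, Σq = 66.5, Σp² = 1877.81, Σq² = 935.21, Σpq = 1275.87
nΣpq − ΣpΣq = 6379.35 − 6270.95 = 108.4
nΣp² − (Σp)² = 9389.05 − 8892.49 = 496.56; nΣq² − (Σq)² = 4676.05 − 4422.25 = 253.8
r = 108.4 / √(496.56 × 253.8) = 108.4 / 355.0027 ≈ 0.3053

0.3053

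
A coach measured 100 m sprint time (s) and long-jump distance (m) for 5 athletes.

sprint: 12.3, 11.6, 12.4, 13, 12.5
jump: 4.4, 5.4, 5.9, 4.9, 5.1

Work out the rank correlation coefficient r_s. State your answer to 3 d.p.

-0.200

Rank sprint: 2, 1, 3, 5, 4
Rank jump: 1, 4, 5, 2, 3
d = rank(sprint) − rank(jump): 1, -3, -2, 3, 1; Σd² = 24
ρ = 1 − 6Σd² / [n(n²−1)] = 1 − 6×24 / (5×24) = 1 − 144/120 ≈ -0.200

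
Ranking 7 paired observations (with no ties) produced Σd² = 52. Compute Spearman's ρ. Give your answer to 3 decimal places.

ρ = 1 − 6Σd² / [n(n²−1)] = 1 − 6×52 / (7×48)
  = 1 − 312/336 = 1 − 0.9286 ≈ 0.071

0.071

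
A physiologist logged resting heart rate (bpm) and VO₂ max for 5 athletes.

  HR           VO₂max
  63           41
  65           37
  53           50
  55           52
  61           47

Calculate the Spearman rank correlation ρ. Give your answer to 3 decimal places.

Rank HR: 4, 5, 1, 2, 3
Rank VO₂max: 2, 1, 4, 5, 3
d = rank(HR) − rank(VO₂max): 2, 4, -3, -3, 0; Σd² = 38
ρ = 1 − 6Σd² / [n(n²−1)] = 1 − 6×38 / (5×24) = 1 − 228/120 ≈ -0.900

-0.900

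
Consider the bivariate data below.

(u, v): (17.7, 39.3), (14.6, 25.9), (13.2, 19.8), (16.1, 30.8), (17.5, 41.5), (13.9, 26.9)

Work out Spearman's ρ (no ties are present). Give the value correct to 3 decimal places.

Rank u: 6, 3, 1, 4, 5, 2
Rank v: 5, 2, 1, 4, 6, 3
d = rank(u) − rank(v): 1, 1, 0, 0, -1, -1; Σd² = 4
ρ = 1 − 6Σd² / [n(n²−1)] = 1 − 6×4 / (6×35) = 1 − 24/210 ≈ 0.886

0.886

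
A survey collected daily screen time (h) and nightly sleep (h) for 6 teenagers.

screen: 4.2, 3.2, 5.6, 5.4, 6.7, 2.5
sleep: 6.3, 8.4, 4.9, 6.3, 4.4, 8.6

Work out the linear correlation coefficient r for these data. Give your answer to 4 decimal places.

-0.9558

n = 6, Σx = 27.6, Σy = 38.9, Σx² = 139.54, Σy² = 267.27, Σxy = 165.78
nΣxy − ΣxΣy = 994.68 − 1073.64 = -78.96
nΣx² − (Σx)² = 837.24 − 761.76 = 75.48; nΣy² − (Σy)² = 1603.62 − 1513.21 = 90.41
r = -78.96 / √(75.48 × 90.41) = -78.96 / 82.6084 ≈ -0.9558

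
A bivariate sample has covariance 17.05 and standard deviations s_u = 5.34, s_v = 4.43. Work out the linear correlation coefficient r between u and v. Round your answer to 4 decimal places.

r = Cov(u,v) / (s_u · s_v) = 17.05 / (5.34 × 4.43)
  = 17.05 / 23.6562 ≈ 0.7207

0.7207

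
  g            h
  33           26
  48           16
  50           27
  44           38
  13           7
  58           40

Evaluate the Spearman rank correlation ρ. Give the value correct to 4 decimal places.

Rank g: 2, 4, 5, 3, 1, 6
Rank h: 3, 2, 4, 5, 1, 6
d = rank(g) − rank(h): -1, 2, 1, -2, 0, 0; Σd² = 10
ρ = 1 − 6Σd² / [n(n²−1)] = 1 − 6×10 / (6×35) = 1 − 60/210 ≈ 0.7143

0.7143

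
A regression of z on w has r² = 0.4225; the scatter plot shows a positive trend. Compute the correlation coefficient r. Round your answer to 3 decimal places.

|r| = √0.4225 = 0.650
The association is positive, so r = 0.650.

0.650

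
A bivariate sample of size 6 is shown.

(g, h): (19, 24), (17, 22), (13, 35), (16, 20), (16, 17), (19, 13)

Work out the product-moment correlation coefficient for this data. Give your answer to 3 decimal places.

n = 6, Σg = 100, Σh = 131, Σg² = 1692, Σh² = 3143, Σgh = 2124
nΣgh − ΣgΣh = 12744 − 13100 = -356
nΣg² − (Σg)² = 10152 − 10000 = 152; nΣh² − (Σh)² = 18858 − 17161 = 1697
r = -356 / √(152 × 1697) = -356 / 507.8819 ≈ -0.701

-0.701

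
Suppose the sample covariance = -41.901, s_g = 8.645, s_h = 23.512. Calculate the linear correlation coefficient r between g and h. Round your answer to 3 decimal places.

-0.206

r = Cov(g,h) / (s_g · s_h) = -41.901 / (8.645 × 23.512)
  = -41.901 / 203.2612 ≈ -0.206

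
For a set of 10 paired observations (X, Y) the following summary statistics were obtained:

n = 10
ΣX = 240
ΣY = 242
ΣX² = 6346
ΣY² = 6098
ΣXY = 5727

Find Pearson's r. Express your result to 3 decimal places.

-0.215

r = (nΣXY − ΣXΣY) / √[(nΣX² − (ΣX)²)(nΣY² − (ΣY)²)]
Numerator: 10×5727 − 240×242 = -810
Denominator: √[(63460 − 57600)(60980 − 58564)] = √[5860 × 2416] = 3762.6799
r = -810 / 3762.6799 ≈ -0.215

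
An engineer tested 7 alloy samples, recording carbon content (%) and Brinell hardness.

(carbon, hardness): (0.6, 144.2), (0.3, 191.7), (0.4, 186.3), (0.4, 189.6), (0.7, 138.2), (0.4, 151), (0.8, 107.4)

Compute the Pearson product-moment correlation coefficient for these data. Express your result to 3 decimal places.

n = 7, Σx = 3.6, Σy = 1108.4, Σx² = 2.06, Σy² = 181633.38, Σxy = 537.45
nΣxy − ΣxΣy = 3762.15 − 3990.24 = -228.09
nΣx² − (Σx)² = 14.42 − 12.96 = 1.46; nΣy² − (Σy)² = 1271433.66 − 1228550.56 = 42883.1
r = -228.09 / √(1.46 × 42883.1) = -228.09 / 250.2186 ≈ -0.912

-0.912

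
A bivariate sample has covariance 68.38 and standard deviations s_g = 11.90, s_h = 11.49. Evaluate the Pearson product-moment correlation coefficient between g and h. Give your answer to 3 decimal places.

0.500

r = Cov(g,h) / (s_g · s_h) = 68.38 / (11.90 × 11.49)
  = 68.38 / 136.7310 ≈ 0.500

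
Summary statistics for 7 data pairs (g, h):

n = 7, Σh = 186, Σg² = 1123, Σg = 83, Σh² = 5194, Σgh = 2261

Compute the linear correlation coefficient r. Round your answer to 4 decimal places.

0.2972

r = (nΣgh − ΣgΣh) / √[(nΣg² − (Σg)²)(nΣh² − (Σh)²)]
Numerator: 7×2261 − 83×186 = 389
Denominator: √[(7861 − 6889)(36358 − 34596)] = √[972 × 1762] = 1308.6879
r = 389 / 1308.6879 ≈ 0.2972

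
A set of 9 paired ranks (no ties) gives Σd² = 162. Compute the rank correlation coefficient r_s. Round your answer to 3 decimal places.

ρ = 1 − 6Σd² / [n(n²−1)] = 1 − 6×162 / (9×80)
  = 1 − 972/720 = 1 − 1.3500 ≈ -0.350

-0.350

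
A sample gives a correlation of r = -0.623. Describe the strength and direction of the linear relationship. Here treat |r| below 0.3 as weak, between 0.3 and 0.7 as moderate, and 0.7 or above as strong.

r = -0.623 < 0 so the relationship is negative.
|r| = 0.623, which falls in the moderate range.

moderate negative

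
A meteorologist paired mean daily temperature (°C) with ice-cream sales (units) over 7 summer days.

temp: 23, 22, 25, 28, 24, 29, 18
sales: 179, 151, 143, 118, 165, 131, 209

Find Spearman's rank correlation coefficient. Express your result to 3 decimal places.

Rank temp: 3, 2, 5, 6, 4, 7, 1
Rank sales: 6, 4, 3, 1, 5, 2, 7
d = rank(temp) − rank(sales): -3, -2, 2, 5, -1, 5, -6; Σd² = 104
ρ = 1 − 6Σd² / [n(n²−1)] = 1 − 6×104 / (7×48) = 1 − 624/336 ≈ -0.857

-0.857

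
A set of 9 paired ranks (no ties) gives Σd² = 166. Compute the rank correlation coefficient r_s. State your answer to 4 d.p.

-0.3833

ρ = 1 − 6Σd² / [n(n²−1)] = 1 − 6×166 / (9×80)
  = 1 − 996/720 = 1 − 1.38333 ≈ -0.3833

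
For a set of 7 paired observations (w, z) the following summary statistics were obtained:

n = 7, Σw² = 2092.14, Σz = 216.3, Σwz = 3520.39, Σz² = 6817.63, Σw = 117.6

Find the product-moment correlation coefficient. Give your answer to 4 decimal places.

r = (nΣwz − ΣwΣz) / √[(nΣw² − (Σw)²)(nΣz² − (Σz)²)]
Numerator: 7×3520.39 − 117.6×216.3 = -794.15
Denominator: √[(14644.98 − 13829.76)(47723.41 − 46785.69)] = √[815.22 × 937.72] = 874.3272
r = -794.15 / 874.3272 ≈ -0.9083

-0.9083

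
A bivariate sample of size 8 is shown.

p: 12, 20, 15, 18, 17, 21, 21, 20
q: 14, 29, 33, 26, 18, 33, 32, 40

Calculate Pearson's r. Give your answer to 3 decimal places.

0.688

n = 8, Σp = 144, Σq = 225, Σp² = 2664, Σq² = 6839, Σpq = 4182
nΣpq − ΣpΣq = 33456 − 32400 = 1056
nΣp² − (Σp)² = 21312 − 20736 = 576; nΣq² − (Σq)² = 54712 − 50625 = 4087
r = 1056 / √(576 × 4087) = 1056 / 1534.3116 ≈ 0.688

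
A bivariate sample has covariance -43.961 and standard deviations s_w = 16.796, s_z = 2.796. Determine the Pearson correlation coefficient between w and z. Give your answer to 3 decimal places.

-0.936

r = Cov(w,z) / (s_w · s_z) = -43.961 / (16.796 × 2.796)
  = -43.961 / 46.9616 ≈ -0.936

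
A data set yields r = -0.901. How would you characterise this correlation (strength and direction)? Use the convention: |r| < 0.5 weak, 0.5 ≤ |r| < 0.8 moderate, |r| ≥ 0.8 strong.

r = -0.901 < 0 so the relationship is negative.
|r| = 0.901, which falls in the strong range.

strong negative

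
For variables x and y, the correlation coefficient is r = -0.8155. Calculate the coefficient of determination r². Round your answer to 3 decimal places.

r² = (-0.8155)² = 0.665

0.665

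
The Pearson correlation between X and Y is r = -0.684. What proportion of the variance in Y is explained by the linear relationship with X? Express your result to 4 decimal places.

r² = (-0.684)² = 0.4679

0.4679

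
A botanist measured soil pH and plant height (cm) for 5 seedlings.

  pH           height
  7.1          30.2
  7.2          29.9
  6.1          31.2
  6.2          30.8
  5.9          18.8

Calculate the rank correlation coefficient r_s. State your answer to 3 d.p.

Rank pH: 4, 5, 2, 3, 1
Rank height: 3, 2, 5, 4, 1
d = rank(pH) − rank(height): 1, 3, -3, -1, 0; Σd² = 20
ρ = 1 − 6Σd² / [n(n²−1)] = 1 − 6×20 / (5×24) = 1 − 120/120 ≈ 0.000

0.000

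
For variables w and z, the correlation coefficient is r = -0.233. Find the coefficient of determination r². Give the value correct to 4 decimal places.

0.0543

r² = (-0.233)² = 0.0543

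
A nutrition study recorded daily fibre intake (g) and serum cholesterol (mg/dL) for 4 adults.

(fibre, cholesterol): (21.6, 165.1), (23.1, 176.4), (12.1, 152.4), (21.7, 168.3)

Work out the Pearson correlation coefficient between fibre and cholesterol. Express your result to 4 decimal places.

0.9339

n = 4, Σx = 78.5, Σy = 662.2, Σx² = 1617.47, Σy² = 109925.62, Σxy = 13137.15
nΣxy − ΣxΣy = 52548.6 − 51982.7 = 565.9
nΣx² − (Σx)² = 6469.88 − 6162.25 = 307.63; nΣy² − (Σy)² = 439702.48 − 438508.84 = 1193.64
r = 565.9 / √(307.63 × 1193.64) = 565.9 / 605.9699 ≈ 0.9339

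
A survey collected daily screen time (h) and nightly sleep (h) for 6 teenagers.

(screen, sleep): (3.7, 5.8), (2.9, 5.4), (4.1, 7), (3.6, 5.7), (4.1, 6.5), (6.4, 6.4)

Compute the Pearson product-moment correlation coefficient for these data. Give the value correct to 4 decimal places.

0.5154

n = 6, Σx = 24.8, Σy = 36.8, Σx² = 109.64, Σy² = 227.5, Σxy = 153.95
nΣxy − ΣxΣy = 923.7 − 912.64 = 11.06
nΣx² − (Σx)² = 657.84 − 615.04 = 42.8; nΣy² − (Σy)² = 1365 − 1354.24 = 10.76
r = 11.06 / √(42.8 × 10.76) = 11.06 / 21.4599 ≈ 0.5154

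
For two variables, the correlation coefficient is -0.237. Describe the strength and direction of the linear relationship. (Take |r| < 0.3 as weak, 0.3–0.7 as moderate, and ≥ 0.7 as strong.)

weak negative

r = -0.237 < 0 so the relationship is negative.
|r| = 0.237, which falls in the weak range.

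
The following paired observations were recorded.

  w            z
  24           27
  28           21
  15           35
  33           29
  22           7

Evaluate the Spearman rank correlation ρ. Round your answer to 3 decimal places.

Rank w: 3, 4, 1, 5, 2
Rank z: 3, 2, 5, 4, 1
d = rank(w) − rank(z): 0, 2, -4, 1, 1; Σd² = 22
ρ = 1 − 6Σd² / [n(n²−1)] = 1 − 6×22 / (5×24) = 1 − 132/120 ≈ -0.100

-0.100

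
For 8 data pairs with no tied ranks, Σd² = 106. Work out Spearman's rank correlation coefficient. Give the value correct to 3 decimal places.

ρ = 1 − 6Σd² / [n(n²−1)] = 1 − 6×106 / (8×63)
  = 1 − 636/504 = 1 − 1.2619 ≈ -0.262

-0.262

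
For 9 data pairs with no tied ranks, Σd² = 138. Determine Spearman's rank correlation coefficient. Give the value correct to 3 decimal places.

ρ = 1 − 6Σd² / [n(n²−1)] = 1 − 6×138 / (9×80)
  = 1 − 828/720 = 1 − 1.1500 ≈ -0.150

-0.150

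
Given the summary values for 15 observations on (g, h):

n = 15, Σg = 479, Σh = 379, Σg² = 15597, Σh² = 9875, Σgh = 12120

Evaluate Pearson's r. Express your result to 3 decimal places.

r = (nΣgh − ΣgΣh) / √[(nΣg² − (Σg)²)(nΣh² − (Σh)²)]
Numerator: 15×12120 − 479×379 = 259
Denominator: √[(233955 − 229441)(148125 − 143641)] = √[4514 × 4484] = 4498.9750
r = 259 / 4498.9750 ≈ 0.058

0.058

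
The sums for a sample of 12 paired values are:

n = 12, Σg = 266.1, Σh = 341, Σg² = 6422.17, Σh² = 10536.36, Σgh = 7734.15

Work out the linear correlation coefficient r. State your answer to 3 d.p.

0.260

r = (nΣgh − ΣgΣh) / √[(nΣg² − (Σg)²)(nΣh² − (Σh)²)]
Numerator: 12×7734.15 − 266.1×341 = 2069.7
Denominator: √[(77066.04 − 70809.21)(126436.32 − 116281)] = √[6256.83 × 10155.32] = 7971.2051
r = 2069.7 / 7971.2051 ≈ 0.260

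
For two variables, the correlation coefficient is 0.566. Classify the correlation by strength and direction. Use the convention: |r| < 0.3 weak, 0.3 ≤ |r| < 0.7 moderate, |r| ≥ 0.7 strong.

moderate positive

r = 0.566 > 0 so the relationship is positive.
|r| = 0.566, which falls in the moderate range.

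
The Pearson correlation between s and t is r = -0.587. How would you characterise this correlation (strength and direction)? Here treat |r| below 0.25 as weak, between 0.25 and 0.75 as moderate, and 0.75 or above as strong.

r = -0.587 < 0 so the relationship is negative.
|r| = 0.587, which falls in the moderate range.

moderate negative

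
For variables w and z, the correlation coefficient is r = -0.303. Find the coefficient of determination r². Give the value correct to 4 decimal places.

r² = (-0.303)² = 0.0918

0.0918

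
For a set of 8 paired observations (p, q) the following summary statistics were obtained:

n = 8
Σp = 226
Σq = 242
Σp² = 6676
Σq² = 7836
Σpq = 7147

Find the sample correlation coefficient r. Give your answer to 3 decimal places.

r = (nΣpq − ΣpΣq) / √[(nΣp² − (Σp)²)(nΣq² − (Σq)²)]
Numerator: 8×7147 − 226×242 = 2484
Denominator: √[(53408 − 51076)(62688 − 58564)] = √[2332 × 4124] = 3101.1559
r = 2484 / 3101.1559 ≈ 0.801

0.801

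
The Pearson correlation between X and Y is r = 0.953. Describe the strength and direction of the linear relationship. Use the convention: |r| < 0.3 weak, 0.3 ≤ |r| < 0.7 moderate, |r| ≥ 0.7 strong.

strong positive

r = 0.953 > 0 so the relationship is positive.
|r| = 0.953, which falls in the strong range.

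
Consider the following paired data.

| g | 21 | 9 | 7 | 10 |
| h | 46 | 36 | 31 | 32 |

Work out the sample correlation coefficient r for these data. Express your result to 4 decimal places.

0.9533

n = 4, Σg = 47, Σh = 145, Σg² = 671, Σh² = 5397, Σgh = 1827
nΣgh − ΣgΣh = 7308 − 6815 = 493
nΣg² − (Σg)² = 2684 − 2209 = 475; nΣh² − (Σh)² = 21588 − 21025 = 563
r = 493 / √(475 × 563) = 493 / 517.1315 ≈ 0.9533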